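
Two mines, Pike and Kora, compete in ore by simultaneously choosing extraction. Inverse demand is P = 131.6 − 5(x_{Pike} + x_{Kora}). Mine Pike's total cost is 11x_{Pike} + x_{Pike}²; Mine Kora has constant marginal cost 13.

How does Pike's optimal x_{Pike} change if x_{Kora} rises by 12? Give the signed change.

-5

Mine Pike's profit: π = x_{Pike}(131.6 − 5(x_{Pike} + x_{Kora})) − 11x_{Pike} − x_{Pike}².
∂π/∂x_{Pike} = 120.6 − 12x_{Pike} − 5x_{Kora} = 0, so x_{Pike} = 10.05 − (5/12)x_{Kora}.
The reaction-function slope is −5/12, so a 12-unit rise in x_{Kora} moves x_{Pike} by −5/12 × 12 = −5. Pike's best response falls — the actions are strategic substitutes.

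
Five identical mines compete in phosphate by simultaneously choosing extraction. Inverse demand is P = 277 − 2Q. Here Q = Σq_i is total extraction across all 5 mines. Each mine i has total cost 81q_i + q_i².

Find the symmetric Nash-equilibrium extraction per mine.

14

A representative mine's profit is π_i = q_i(277 − 2Q) − 81q_i − q_i², with Q = q_i + Σ_{j≠i} q_j.
First-order condition: 196 − 6q_i − 2Σ_{j≠i} q_j = 0.
In a symmetric equilibrium every mine chooses the same q, so Σ_{j≠i} q_j = 4q. The condition becomes 196 − 14q = 0, giving q = 196/14 = 14.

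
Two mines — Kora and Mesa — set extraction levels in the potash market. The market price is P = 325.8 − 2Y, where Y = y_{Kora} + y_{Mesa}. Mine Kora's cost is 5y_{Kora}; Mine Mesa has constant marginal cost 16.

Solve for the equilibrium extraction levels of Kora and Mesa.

55.3, 49.8

Mine Kora's profit: π = y_{Kora}(325.8 − 2(y_{Kora} + y_{Mesa})) − 5y_{Kora}.
∂π/∂y_{Kora} = 320.8 − 4y_{Kora} − 2y_{Mesa} = 0, so y_{Kora} = 80.2 − 0.5y_{Mesa}.
By the same steps for Mesa: y_{Mesa} = 77.45 − 0.5y_{Kora}.
Plugging y_{Mesa} into Kora's best response: y_{Kora} = 80.2 − 0.5(77.45 − 0.5y_{Kora}) ⇒ 0.75y_{Kora} = 41.475, so y_{Kora} = 55.3.
Then y_{Mesa} = 77.45 − 0.5·55.3 = 49.8.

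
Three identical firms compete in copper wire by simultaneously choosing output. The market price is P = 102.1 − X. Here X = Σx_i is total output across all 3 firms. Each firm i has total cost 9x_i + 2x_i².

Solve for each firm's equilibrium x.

11.6375

A representative firm's profit is π_i = x_i(102.1 − X) − 9x_i − 2x_i², with X = x_i + Σ_{j≠i} x_j.
First-order condition: 93.1 − 6x_i − Σ_{j≠i} x_j = 0.
In a symmetric equilibrium every firm chooses the same x, so Σ_{j≠i} x_j = 2x. The condition becomes 93.1 − 8x = 0, giving x = 93.1/8 = 11.6375.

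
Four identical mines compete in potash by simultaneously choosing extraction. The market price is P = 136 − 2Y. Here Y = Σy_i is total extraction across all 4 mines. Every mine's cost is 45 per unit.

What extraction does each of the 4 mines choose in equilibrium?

9.1

A representative mine's profit is π_i = y_i(136 − 2Y) − 45y_i, with Y = y_i + Σ_{j≠i} y_j.
First-order condition: 91 − 4y_i − 2Σ_{j≠i} y_j = 0.
With identical mines, set every y_j = y: then 91 − 4y − 6y = 0, i.e. y = 91/10 = 9.1.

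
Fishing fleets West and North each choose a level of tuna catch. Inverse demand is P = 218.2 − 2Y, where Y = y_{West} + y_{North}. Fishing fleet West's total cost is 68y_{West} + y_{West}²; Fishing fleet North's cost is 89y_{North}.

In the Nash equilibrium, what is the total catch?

40.86

Fishing fleet West's profit: π = y_{West}(218.2 − 2(y_{West} + y_{North})) − 68y_{West} − y_{West}².
∂π/∂y_{West} = 150.2 − 6y_{West} − 2y_{North} = 0, so y_{West} = 751/30 − (1/3)y_{North}.
For North: ∂π/∂y_{North} = 129.2 − 4y_{North} − 2y_{West} = 0 ⇒ y_{North} = 32.3 − 0.5y_{West}.
Plugging y_{North} into West's best response: y_{West} = 751/30 − (1/3)(32.3 − 0.5y_{West}) ⇒ (5/6)y_{West} = 214/15, so y_{West} = 17.12.
Then y_{North} = 32.3 − 0.5·17.12 = 23.74.
Total catch: 17.12 + 23.74 = 40.86.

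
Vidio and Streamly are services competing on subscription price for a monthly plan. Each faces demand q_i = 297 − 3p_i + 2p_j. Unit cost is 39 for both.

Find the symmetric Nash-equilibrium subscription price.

103.5

Vidio's profit: π = (p_{Vidio} − 39)(297 − 3p_{Vidio} + 2p_{Streamly}).
∂π/∂p_{Vidio} = 414 − 6p_{Vidio} + 2p_{Streamly} = 0 ⇒ p_{Vidio} = 69 + (1/3)p_{Streamly}.
By symmetry p_{Streamly} = p_{Vidio}; substituting into the reaction function, (2/3)p_{Vidio} = 69 and p_{Vidio} = 103.5.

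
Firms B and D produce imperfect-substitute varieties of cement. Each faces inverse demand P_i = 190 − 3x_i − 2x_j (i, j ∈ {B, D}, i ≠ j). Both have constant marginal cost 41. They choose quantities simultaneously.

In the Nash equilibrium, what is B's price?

96.875

Firm B's profit: π = x_B(190 − 3x_B − 2x_D) − 41x_B.
∂π/∂x_B = 149 − 6x_B − 2x_D = 0 ⇒ x_B = 149/6 − (1/3)x_D.
The game is symmetric, so in equilibrium x_D = x_B: the reaction function gives (4/3)x_B = 149/6, hence x_B = 18.625.
P_B = 190 − 3·18.625 − 2·18.625 = 96.875.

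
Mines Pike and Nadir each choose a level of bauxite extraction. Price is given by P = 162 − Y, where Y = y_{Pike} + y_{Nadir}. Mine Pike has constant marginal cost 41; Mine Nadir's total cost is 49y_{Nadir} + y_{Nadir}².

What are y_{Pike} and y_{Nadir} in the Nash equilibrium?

Mine Pike's profit: π = y_{Pike}(162 − (y_{Pike} + y_{Nadir})) − 41y_{Pike}.
∂π/∂y_{Pike} = 121 − 2y_{Pike} − y_{Nadir} = 0, so y_{Pike} = 60.5 − 0.5y_{Nadir}.
For Nadir: ∂π/∂y_{Nadir} = 113 − 4y_{Nadir} − y_{Pike} = 0 ⇒ y_{Nadir} = 28.25 − 0.25y_{Pike}.
Solving the two reaction functions simultaneously: (1 − (−0.5)(−0.25))y_{Pike} = 60.5 − 0.5·28.25, so 0.875y_{Pike} = 46.375 and y_{Pike} = 53.
Then y_{Nadir} = 28.25 − 0.25·53 = 15.

53, 15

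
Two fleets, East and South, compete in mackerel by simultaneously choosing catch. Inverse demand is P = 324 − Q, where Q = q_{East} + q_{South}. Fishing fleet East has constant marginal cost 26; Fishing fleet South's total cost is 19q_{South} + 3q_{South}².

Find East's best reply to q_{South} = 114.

92

Fishing fleet East's profit: π = q_{East}(324 − (q_{East} + q_{South})) − 26q_{East}.
∂π/∂q_{East} = 298 − 2q_{East} − q_{South} = 0, so q_{East} = 149 − 0.5q_{South}.
At q_{South} = 114: q_{East} = 149 − 0.5·114 = 92.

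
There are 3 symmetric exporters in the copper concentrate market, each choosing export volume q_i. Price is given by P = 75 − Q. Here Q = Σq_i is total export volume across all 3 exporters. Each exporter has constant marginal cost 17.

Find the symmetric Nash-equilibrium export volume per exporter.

14.5

A representative exporter's profit is π_i = q_i(75 − Q) − 17q_i, with Q = q_i + Σ_{j≠i} q_j.
First-order condition: 58 − 2q_i − Σ_{j≠i} q_j = 0.
In a symmetric equilibrium every exporter chooses the same q, so Σ_{j≠i} q_j = 2q. The condition becomes 58 − 4q = 0, giving q = 58/4 = 14.5.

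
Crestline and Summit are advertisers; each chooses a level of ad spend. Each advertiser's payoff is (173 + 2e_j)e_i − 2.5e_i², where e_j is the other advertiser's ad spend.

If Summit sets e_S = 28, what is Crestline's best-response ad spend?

Crestline's payoff is (173 + 2e_S)e_C − 2.5e_C².
∂π/∂e_C = 173 + 2e_S − 5e_C = 0, so e_C = 34.6 + 0.4e_S.
At e_S = 28: e_C = 34.6 + 0.4·28 = 45.8.

45.8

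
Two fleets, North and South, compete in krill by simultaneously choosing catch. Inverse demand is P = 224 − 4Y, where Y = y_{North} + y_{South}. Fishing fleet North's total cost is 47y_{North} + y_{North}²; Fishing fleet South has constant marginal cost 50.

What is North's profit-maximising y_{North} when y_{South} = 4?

Fishing fleet North's profit: π = y_{North}(224 − 4(y_{North} + y_{South})) − 47y_{North} − y_{North}².
∂π/∂y_{North} = 177 − 10y_{North} − 4y_{South} = 0, so y_{North} = 17.7 − 0.4y_{South}.
At y_{South} = 4: y_{North} = 17.7 − 0.4·4 = 16.1.

16.1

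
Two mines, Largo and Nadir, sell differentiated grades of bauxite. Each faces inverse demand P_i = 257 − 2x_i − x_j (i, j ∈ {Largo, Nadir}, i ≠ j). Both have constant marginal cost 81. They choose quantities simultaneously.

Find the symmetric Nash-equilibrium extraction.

Mine Largo's profit: π = x_{Largo}(257 − 2x_{Largo} − x_{Nadir}) − 81x_{Largo}.
∂π/∂x_{Largo} = 176 − 4x_{Largo} − x_{Nadir} = 0 ⇒ x_{Largo} = 44 − 0.25x_{Nadir}.
Setting x_{Largo} = x_{Nadir} in the reaction function: x_{Largo} = 44 − 0.25x_{Largo}, so x_{Largo} = 44 / 1.25 = 35.2.

35.2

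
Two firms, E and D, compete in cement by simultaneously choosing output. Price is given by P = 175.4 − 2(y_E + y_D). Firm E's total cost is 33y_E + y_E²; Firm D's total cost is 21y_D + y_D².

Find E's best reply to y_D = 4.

Firm E's profit: π = y_E(175.4 − 2(y_E + y_D)) − 33y_E − y_E².
∂π/∂y_E = 142.4 − 6y_E − 2y_D = 0, so y_E = 356/15 − (1/3)y_D.
At y_D = 4: y_E = 356/15 − (1/3)·4 = 22.4.

22.4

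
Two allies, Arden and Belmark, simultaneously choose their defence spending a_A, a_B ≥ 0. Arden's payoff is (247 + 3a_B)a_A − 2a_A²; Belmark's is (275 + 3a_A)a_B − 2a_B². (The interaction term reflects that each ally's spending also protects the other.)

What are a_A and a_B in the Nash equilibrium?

Expanding Arden's payoff: 247a_A + 3a_Ba_A − 2a_A².
∂π/∂a_A = 247 + 3a_B − 4a_A = 0, so a_A = 61.75 + 0.75a_B.
Likewise for Belmark: a_B = 68.75 + 0.75a_A.
Substituting the second reaction function into the first: a_A = 61.75 + 0.75(68.75 + 0.75a_A), which gives 0.4375a_A = 113.3125 ⇒ a_A = 259.
Then a_B = 68.75 + 0.75·259 = 263.

259, 263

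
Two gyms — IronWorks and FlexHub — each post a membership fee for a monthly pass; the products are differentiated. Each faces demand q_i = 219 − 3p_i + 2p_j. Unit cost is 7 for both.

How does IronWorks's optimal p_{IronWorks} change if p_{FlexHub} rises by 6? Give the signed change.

2

IronWorks's profit: π = (p_{IronWorks} − 7)(219 − 3p_{IronWorks} + 2p_{FlexHub}).
∂π/∂p_{IronWorks} = 240 − 6p_{IronWorks} + 2p_{FlexHub} = 0 ⇒ p_{IronWorks} = 40 + (1/3)p_{FlexHub}.
The reaction-function slope is 1/3, so a 6-unit rise in p_{FlexHub} moves p_{IronWorks} by 1/3 × 6 = 2. IronWorks's best response rises — the actions are strategic complements.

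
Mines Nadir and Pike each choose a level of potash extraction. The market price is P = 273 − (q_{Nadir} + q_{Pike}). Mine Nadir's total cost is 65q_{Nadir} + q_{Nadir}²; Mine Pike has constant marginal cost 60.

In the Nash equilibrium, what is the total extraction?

121

Mine Nadir's profit: π = q_{Nadir}(273 − (q_{Nadir} + q_{Pike})) − 65q_{Nadir} − q_{Nadir}².
∂π/∂q_{Nadir} = 208 − 4q_{Nadir} − q_{Pike} = 0, so q_{Nadir} = 52 − 0.25q_{Pike}.
For Pike: ∂π/∂q_{Pike} = 213 − 2q_{Pike} − q_{Nadir} = 0 ⇒ q_{Pike} = 106.5 − 0.5q_{Nadir}.
Substituting the second reaction function into the first: q_{Nadir} = 52 − 0.25(106.5 − 0.5q_{Nadir}), which gives 0.875q_{Nadir} = 25.375 ⇒ q_{Nadir} = 29.
Then q_{Pike} = 106.5 − 0.5·29 = 92.
Total extraction: 29 + 92 = 121.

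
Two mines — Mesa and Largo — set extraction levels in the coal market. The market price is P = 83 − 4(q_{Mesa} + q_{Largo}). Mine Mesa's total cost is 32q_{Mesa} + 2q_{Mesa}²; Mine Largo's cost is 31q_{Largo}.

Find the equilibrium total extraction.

7.75

Mine Mesa's profit: π = q_{Mesa}(83 − 4(q_{Mesa} + q_{Largo})) − 32q_{Mesa} − 2q_{Mesa}².
∂π/∂q_{Mesa} = 51 − 12q_{Mesa} − 4q_{Largo} = 0, so q_{Mesa} = 4.25 − (1/3)q_{Largo}.
For Largo: ∂π/∂q_{Largo} = 52 − 8q_{Largo} − 4q_{Mesa} = 0 ⇒ q_{Largo} = 6.5 − 0.5q_{Mesa}.
Plugging q_{Largo} into Mesa's best response: q_{Mesa} = 4.25 − (1/3)(6.5 − 0.5q_{Mesa}) ⇒ (5/6)q_{Mesa} = 25/12, so q_{Mesa} = 2.5.
Then q_{Largo} = 6.5 − 0.5·2.5 = 5.25.
Total extraction: 2.5 + 5.25 = 7.75.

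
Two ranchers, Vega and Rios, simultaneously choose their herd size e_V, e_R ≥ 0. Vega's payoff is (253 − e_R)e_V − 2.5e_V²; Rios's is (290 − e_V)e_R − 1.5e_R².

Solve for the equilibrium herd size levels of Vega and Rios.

33.5, 85.5

Expanding Vega's payoff: 253e_V − e_Re_V − 2.5e_V².
∂π/∂e_V = 253 − e_R − 5e_V = 0, so e_V = 50.6 − 0.2e_R.
Likewise for Rios: e_R = 290/3 − (1/3)e_V.
Solving the two reaction functions simultaneously: (1 − (−0.2)(−1/3))e_V = 50.6 − 0.2·(290/3), so (14/15)e_V = 469/15 and e_V = 33.5.
Then e_R = 290/3 − (1/3)·33.5 = 85.5.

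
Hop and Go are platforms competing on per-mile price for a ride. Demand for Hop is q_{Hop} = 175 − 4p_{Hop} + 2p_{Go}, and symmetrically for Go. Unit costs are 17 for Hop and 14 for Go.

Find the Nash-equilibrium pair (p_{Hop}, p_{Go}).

Hop's profit: π = (p_{Hop} − 17)(175 − 4p_{Hop} + 2p_{Go}).
∂π/∂p_{Hop} = 243 − 8p_{Hop} + 2p_{Go} = 0 ⇒ p_{Hop} = 30.375 + 0.25p_{Go}.
Similarly p_{Go} = 28.875 + 0.25p_{Hop}.
Solving the two reaction functions simultaneously: (1 − (0.25)(0.25))p_{Hop} = 30.375 + 0.25·28.875, so 0.9375p_{Hop} = 1203/32 and p_{Hop} = 40.1.
Then p_{Go} = 28.875 + 0.25·40.1 = 38.9.

40.1, 38.9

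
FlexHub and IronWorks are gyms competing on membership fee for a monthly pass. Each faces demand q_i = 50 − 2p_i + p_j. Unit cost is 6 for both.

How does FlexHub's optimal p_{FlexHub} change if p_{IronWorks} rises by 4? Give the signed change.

1

FlexHub's profit: π = (p_{FlexHub} − 6)(50 − 2p_{FlexHub} + p_{IronWorks}).
∂π/∂p_{FlexHub} = 62 − 4p_{FlexHub} + p_{IronWorks} = 0 ⇒ p_{FlexHub} = 15.5 + 0.25p_{IronWorks}.
The reaction-function slope is 0.25, so a 4-unit rise in p_{IronWorks} moves p_{FlexHub} by 0.25 × 4 = 1. FlexHub's best response rises — the actions are strategic complements.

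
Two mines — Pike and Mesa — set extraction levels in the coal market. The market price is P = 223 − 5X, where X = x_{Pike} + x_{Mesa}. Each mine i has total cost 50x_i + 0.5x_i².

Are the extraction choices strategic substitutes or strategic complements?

Mine Pike's profit: π = x_{Pike}(223 − 5(x_{Pike} + x_{Mesa})) − 50x_{Pike} − 0.5x_{Pike}².
∂π/∂x_{Pike} = 173 − 11x_{Pike} − 5x_{Mesa} = 0, so x_{Pike} = 173/11 − (5/11)x_{Mesa}.
The best-response slope dx_{Pike}/dx_{Mesa} = −5/11 < 0: the reaction function is downward-sloping, so the choices are strategic substitutes.

strategic substitutes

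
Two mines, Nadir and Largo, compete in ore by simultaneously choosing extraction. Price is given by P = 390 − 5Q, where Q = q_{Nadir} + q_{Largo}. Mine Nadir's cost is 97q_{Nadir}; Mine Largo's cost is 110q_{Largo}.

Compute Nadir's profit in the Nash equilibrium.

2080.8

Mine Nadir's profit: π = q_{Nadir}(390 − 5(q_{Nadir} + q_{Largo})) − 97q_{Nadir}.
∂π/∂q_{Nadir} = 293 − 10q_{Nadir} − 5q_{Largo} = 0, so q_{Nadir} = 29.3 − 0.5q_{Largo}.
By the same steps for Largo: q_{Largo} = 28 − 0.5q_{Nadir}.
Plugging q_{Largo} into Nadir's best response: q_{Nadir} = 29.3 − 0.5(28 − 0.5q_{Nadir}) ⇒ 0.75q_{Nadir} = 15.3, so q_{Nadir} = 20.4.
Then q_{Largo} = 28 − 0.5·20.4 = 17.8.
Price P = 390 − 5·38.2 = 199.
Nadir's profit: (199 − 97)·20.4 = 2080.8.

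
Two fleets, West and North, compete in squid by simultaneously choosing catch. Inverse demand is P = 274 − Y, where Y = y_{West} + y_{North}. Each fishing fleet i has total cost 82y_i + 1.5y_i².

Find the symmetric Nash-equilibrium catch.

Fishing fleet West's profit: π = y_{West}(274 − (y_{West} + y_{North})) − 82y_{West} − 1.5y_{West}².
∂π/∂y_{West} = 192 − 5y_{West} − y_{North} = 0, so y_{West} = 38.4 − 0.2y_{North}.
By symmetry y_{North} = y_{West}; substituting into the reaction function, 1.2y_{West} = 38.4 and y_{West} = 32.

32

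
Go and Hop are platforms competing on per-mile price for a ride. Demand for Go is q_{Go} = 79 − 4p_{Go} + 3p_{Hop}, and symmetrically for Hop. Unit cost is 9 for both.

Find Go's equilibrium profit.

Go's profit: π = (p_{Go} − 9)(79 − 4p_{Go} + 3p_{Hop}).
∂π/∂p_{Go} = 115 − 8p_{Go} + 3p_{Hop} = 0 ⇒ p_{Go} = 14.375 + 0.375p_{Hop}.
The game is symmetric, so in equilibrium p_{Hop} = p_{Go}: the reaction function gives 0.625p_{Go} = 14.375, hence p_{Go} = 23.
q_{Go} = 79 − 4·23 + 3·23 = 56.
Profit = (23 − 9)·56 = 784.

784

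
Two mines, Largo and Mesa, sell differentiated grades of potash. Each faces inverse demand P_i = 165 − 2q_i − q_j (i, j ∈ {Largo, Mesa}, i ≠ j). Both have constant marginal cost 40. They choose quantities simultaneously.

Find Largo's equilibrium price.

90

Mine Largo's profit: π = q_{Largo}(165 − 2q_{Largo} − q_{Mesa}) − 40q_{Largo}.
∂π/∂q_{Largo} = 125 − 4q_{Largo} − q_{Mesa} = 0 ⇒ q_{Largo} = 31.25 − 0.25q_{Mesa}.
Setting q_{Largo} = q_{Mesa} in the reaction function: q_{Largo} = 31.25 − 0.25q_{Largo}, so q_{Largo} = 31.25 / 1.25 = 25.
P_{Largo} = 165 − 2·25 − 25 = 90.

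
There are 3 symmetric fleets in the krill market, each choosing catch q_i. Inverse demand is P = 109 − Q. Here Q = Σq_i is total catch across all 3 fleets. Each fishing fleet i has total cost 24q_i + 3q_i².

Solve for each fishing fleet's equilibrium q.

8.5

A representative fishing fleet's profit is π_i = q_i(109 − Q) − 24q_i − 3q_i², with Q = q_i + Σ_{j≠i} q_j.
First-order condition: 85 − 8q_i − Σ_{j≠i} q_j = 0.
In a symmetric equilibrium every fishing fleet chooses the same q, so Σ_{j≠i} q_j = 2q. The condition becomes 85 − 10q = 0, giving q = 85/10 = 8.5.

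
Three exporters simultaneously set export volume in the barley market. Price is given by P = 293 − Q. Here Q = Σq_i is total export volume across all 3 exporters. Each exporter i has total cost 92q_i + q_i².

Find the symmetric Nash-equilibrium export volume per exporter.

33.5

A representative exporter's profit is π_i = q_i(293 − Q) − 92q_i − q_i², with Q = q_i + Σ_{j≠i} q_j.
First-order condition: 201 − 4q_i − Σ_{j≠i} q_j = 0.
In a symmetric equilibrium every exporter chooses the same q, so Σ_{j≠i} q_j = 2q. The condition becomes 201 − 6q = 0, giving q = 201/6 = 33.5.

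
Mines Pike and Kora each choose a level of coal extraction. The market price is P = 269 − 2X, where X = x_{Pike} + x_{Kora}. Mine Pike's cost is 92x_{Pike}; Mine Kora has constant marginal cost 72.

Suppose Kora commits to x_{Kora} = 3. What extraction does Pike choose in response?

Mine Pike's profit: π = x_{Pike}(269 − 2(x_{Pike} + x_{Kora})) − 92x_{Pike}.
∂π/∂x_{Pike} = 177 − 4x_{Pike} − 2x_{Kora} = 0, so x_{Pike} = 44.25 − 0.5x_{Kora}.
At x_{Kora} = 3: x_{Pike} = 44.25 − 0.5·3 = 42.75.

42.75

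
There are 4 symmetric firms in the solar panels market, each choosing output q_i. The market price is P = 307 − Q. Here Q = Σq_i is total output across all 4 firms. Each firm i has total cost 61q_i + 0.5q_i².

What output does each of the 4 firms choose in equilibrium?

41

A representative firm's profit is π_i = q_i(307 − Q) − 61q_i − 0.5q_i², with Q = q_i + Σ_{j≠i} q_j.
First-order condition: 246 − 3q_i − Σ_{j≠i} q_j = 0.
Imposing symmetry (q_j = q for all j) turns Σ_{j≠i} q_j into 3q, so 246 = 6q and q = 41.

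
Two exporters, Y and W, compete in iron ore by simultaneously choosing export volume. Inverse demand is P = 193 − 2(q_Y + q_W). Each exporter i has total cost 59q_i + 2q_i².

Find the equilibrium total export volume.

Exporter Y's profit: π = q_Y(193 − 2(q_Y + q_W)) − 59q_Y − 2q_Y².
∂π/∂q_Y = 134 − 8q_Y − 2q_W = 0, so q_Y = 16.75 − 0.25q_W.
Setting q_Y = q_W in the reaction function: q_Y = 16.75 − 0.25q_Y, so q_Y = 16.75 / 1.25 = 13.4.
Total export volume: 13.4 + 13.4 = 26.8.

26.8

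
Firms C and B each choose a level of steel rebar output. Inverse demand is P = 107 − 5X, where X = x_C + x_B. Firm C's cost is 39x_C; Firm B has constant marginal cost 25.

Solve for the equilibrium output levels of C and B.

Firm C's profit: π = x_C(107 − 5(x_C + x_B)) − 39x_C.
∂π/∂x_C = 68 − 10x_C − 5x_B = 0, so x_C = 6.8 − 0.5x_B.
By the same steps for B: x_B = 8.2 − 0.5x_C.
Solving the two reaction functions simultaneously: (1 − (−0.5)(−0.5))x_C = 6.8 − 0.5·8.2, so 0.75x_C = 2.7 and x_C = 3.6.
Then x_B = 8.2 − 0.5·3.6 = 6.4.

3.6, 6.4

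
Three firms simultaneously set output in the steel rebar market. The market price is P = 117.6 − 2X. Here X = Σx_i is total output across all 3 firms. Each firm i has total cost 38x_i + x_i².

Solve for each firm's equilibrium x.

A representative firm's profit is π_i = x_i(117.6 − 2X) − 38x_i − x_i², with X = x_i + Σ_{j≠i} x_j.
First-order condition: 79.6 − 6x_i − 2Σ_{j≠i} x_j = 0.
Imposing symmetry (x_j = x for all j) turns Σ_{j≠i} x_j into 2x, so 79.6 = 10x and x = 7.96.

7.96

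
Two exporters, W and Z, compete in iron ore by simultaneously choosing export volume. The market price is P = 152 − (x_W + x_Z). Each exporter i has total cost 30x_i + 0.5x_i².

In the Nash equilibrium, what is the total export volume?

61

Exporter W's profit: π = x_W(152 − (x_W + x_Z)) − 30x_W − 0.5x_W².
∂π/∂x_W = 122 − 3x_W − x_Z = 0, so x_W = 122/3 − (1/3)x_Z.
The game is symmetric, so in equilibrium x_Z = x_W: the reaction function gives (4/3)x_W = 122/3, hence x_W = 30.5.
Total export volume: 30.5 + 30.5 = 61.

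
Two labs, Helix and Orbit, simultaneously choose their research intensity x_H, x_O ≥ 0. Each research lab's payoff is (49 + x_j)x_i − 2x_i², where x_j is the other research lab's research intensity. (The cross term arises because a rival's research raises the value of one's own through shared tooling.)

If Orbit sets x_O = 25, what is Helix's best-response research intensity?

18.5

Helix's payoff is (49 + x_O)x_H − 2x_H².
∂π/∂x_H = 49 + x_O − 4x_H = 0, so x_H = 12.25 + 0.25x_O.
At x_O = 25: x_H = 12.25 + 0.25·25 = 18.5.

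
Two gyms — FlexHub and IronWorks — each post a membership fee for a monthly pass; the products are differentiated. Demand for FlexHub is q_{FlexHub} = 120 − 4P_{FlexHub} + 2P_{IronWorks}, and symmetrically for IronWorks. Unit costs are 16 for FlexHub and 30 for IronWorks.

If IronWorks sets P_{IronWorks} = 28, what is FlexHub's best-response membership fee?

30

FlexHub's profit: π = (P_{FlexHub} − 16)(120 − 4P_{FlexHub} + 2P_{IronWorks}).
∂π/∂P_{FlexHub} = 184 − 8P_{FlexHub} + 2P_{IronWorks} = 0 ⇒ P_{FlexHub} = 23 + 0.25P_{IronWorks}.
At P_{IronWorks} = 28: P_{FlexHub} = 23 + 0.25·28 = 30.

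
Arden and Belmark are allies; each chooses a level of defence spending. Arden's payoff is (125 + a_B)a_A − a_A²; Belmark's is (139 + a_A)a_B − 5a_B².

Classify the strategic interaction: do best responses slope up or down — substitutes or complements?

Expanding Arden's payoff: 125a_A + a_Ba_A − a_A².
∂π/∂a_A = 125 + a_B − 2a_A = 0, so a_A = 62.5 + 0.5a_B.
The best-response slope da_A/da_B = 0.5 > 0: the reaction function is upward-sloping, so the choices are strategic complements.

strategic complements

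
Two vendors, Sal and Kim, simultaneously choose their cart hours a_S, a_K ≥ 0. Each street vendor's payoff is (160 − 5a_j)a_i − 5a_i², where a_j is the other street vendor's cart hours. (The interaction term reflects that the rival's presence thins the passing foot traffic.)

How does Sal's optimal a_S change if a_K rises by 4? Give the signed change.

-2

Sal's payoff is (160 − 5a_K)a_S − 5a_S².
∂π/∂a_S = 160 − 5a_K − 10a_S = 0, so a_S = 16 − 0.5a_K.
The reaction-function slope is −0.5, so a 4-unit rise in a_K moves a_S by −0.5 × 4 = −2. Sal's best response falls — the actions are strategic substitutes.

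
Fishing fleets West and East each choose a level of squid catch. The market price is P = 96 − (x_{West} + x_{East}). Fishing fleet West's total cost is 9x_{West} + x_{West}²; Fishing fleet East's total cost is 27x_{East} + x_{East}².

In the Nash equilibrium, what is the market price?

Fishing fleet West's profit: π = x_{West}(96 − (x_{West} + x_{East})) − 9x_{West} − x_{West}².
∂π/∂x_{West} = 87 − 4x_{West} − x_{East} = 0, so x_{West} = 21.75 − 0.25x_{East}.
By the same steps for East: x_{East} = 17.25 − 0.25x_{West}.
Solving the two reaction functions simultaneously: (1 − (−0.25)(−0.25))x_{West} = 21.75 − 0.25·17.25, so 0.9375x_{West} = 17.4375 and x_{West} = 18.6.
Then x_{East} = 17.25 − 0.25·18.6 = 12.6.
Equilibrium price: P = 96 − 31.2 = 64.8.

64.8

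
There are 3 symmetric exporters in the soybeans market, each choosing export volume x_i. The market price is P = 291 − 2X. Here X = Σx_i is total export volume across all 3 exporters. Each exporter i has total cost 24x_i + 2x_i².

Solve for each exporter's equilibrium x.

A representative exporter's profit is π_i = x_i(291 − 2X) − 24x_i − 2x_i², with X = x_i + Σ_{j≠i} x_j.
First-order condition: 267 − 8x_i − 2Σ_{j≠i} x_j = 0.
With identical exporters, set every x_j = x: then 267 − 8x − 4x = 0, i.e. x = 267/12 = 22.25.

22.25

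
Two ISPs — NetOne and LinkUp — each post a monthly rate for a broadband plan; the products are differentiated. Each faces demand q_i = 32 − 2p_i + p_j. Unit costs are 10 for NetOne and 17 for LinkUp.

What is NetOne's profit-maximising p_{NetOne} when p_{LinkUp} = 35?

21.75

NetOne's profit: π = (p_{NetOne} − 10)(32 − 2p_{NetOne} + p_{LinkUp}).
∂π/∂p_{NetOne} = 52 − 4p_{NetOne} + p_{LinkUp} = 0 ⇒ p_{NetOne} = 13 + 0.25p_{LinkUp}.
At p_{LinkUp} = 35: p_{NetOne} = 13 + 0.25·35 = 21.75.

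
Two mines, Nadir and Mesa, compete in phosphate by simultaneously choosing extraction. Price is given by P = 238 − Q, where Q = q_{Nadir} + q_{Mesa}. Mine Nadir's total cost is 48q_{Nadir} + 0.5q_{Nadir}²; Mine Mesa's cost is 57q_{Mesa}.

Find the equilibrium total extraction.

Mine Nadir's profit: π = q_{Nadir}(238 − (q_{Nadir} + q_{Mesa})) − 48q_{Nadir} − 0.5q_{Nadir}².
∂π/∂q_{Nadir} = 190 − 3q_{Nadir} − q_{Mesa} = 0, so q_{Nadir} = 190/3 − (1/3)q_{Mesa}.
For Mesa: ∂π/∂q_{Mesa} = 181 − 2q_{Mesa} − q_{Nadir} = 0 ⇒ q_{Mesa} = 90.5 − 0.5q_{Nadir}.
Substituting the second reaction function into the first: q_{Nadir} = 190/3 − (1/3)(90.5 − 0.5q_{Nadir}), which gives (5/6)q_{Nadir} = 199/6 ⇒ q_{Nadir} = 39.8.
Then q_{Mesa} = 90.5 − 0.5·39.8 = 70.6.
Total extraction: 39.8 + 70.6 = 110.4.

110.4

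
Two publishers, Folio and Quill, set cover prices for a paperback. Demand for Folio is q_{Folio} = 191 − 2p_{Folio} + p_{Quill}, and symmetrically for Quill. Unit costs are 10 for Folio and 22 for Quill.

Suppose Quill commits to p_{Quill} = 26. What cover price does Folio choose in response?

Folio's profit: π = (p_{Folio} − 10)(191 − 2p_{Folio} + p_{Quill}).
∂π/∂p_{Folio} = 211 − 4p_{Folio} + p_{Quill} = 0 ⇒ p_{Folio} = 52.75 + 0.25p_{Quill}.
At p_{Quill} = 26: p_{Folio} = 52.75 + 0.25·26 = 59.25.

59.25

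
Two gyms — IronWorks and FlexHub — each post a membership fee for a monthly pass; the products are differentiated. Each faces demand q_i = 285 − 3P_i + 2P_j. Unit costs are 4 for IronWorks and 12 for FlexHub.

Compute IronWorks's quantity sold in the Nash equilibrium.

IronWorks's profit: π = (P_{IronWorks} − 4)(285 − 3P_{IronWorks} + 2P_{FlexHub}).
∂π/∂P_{IronWorks} = 297 − 6P_{IronWorks} + 2P_{FlexHub} = 0 ⇒ P_{IronWorks} = 49.5 + (1/3)P_{FlexHub}.
Similarly P_{FlexHub} = 53.5 + (1/3)P_{IronWorks}.
Substituting the second reaction function into the first: P_{IronWorks} = 49.5 + (1/3)(53.5 + (1/3)P_{IronWorks}), which gives (8/9)P_{IronWorks} = 202/3 ⇒ P_{IronWorks} = 75.75.
Then P_{FlexHub} = 53.5 + (1/3)·75.75 = 78.75.
q_{IronWorks} = 285 − 3·75.75 + 2·78.75 = 215.25.

215.25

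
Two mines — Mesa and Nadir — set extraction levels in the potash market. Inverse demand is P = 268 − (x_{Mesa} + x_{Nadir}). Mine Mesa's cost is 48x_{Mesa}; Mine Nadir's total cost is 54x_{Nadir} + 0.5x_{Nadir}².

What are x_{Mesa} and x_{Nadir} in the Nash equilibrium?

89.2, 41.6

Mine Mesa's profit: π = x_{Mesa}(268 − (x_{Mesa} + x_{Nadir})) − 48x_{Mesa}.
∂π/∂x_{Mesa} = 220 − 2x_{Mesa} − x_{Nadir} = 0, so x_{Mesa} = 110 − 0.5x_{Nadir}.
For Nadir: ∂π/∂x_{Nadir} = 214 − 3x_{Nadir} − x_{Mesa} = 0 ⇒ x_{Nadir} = 214/3 − (1/3)x_{Mesa}.
Solving the two reaction functions simultaneously: (1 − (−0.5)(−1/3))x_{Mesa} = 110 − 0.5·(214/3), so (5/6)x_{Mesa} = 223/3 and x_{Mesa} = 89.2.
Then x_{Nadir} = 214/3 − (1/3)·89.2 = 41.6.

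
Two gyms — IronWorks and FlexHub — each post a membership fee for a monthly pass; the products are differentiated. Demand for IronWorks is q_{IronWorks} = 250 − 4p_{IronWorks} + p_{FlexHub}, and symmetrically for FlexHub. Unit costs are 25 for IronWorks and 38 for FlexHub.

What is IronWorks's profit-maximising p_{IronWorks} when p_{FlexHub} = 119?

58.625

IronWorks's profit: π = (p_{IronWorks} − 25)(250 − 4p_{IronWorks} + p_{FlexHub}).
∂π/∂p_{IronWorks} = 350 − 8p_{IronWorks} + p_{FlexHub} = 0 ⇒ p_{IronWorks} = 43.75 + 0.125p_{FlexHub}.
At p_{FlexHub} = 119: p_{IronWorks} = 43.75 + 0.125·119 = 58.625.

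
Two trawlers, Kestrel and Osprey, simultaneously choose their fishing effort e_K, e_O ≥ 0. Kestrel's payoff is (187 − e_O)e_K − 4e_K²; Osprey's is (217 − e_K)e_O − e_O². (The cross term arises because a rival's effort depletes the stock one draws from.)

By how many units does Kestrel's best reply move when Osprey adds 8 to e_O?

Expanding Kestrel's payoff: 187e_K − e_Oe_K − 4e_K².
∂π/∂e_K = 187 − e_O − 8e_K = 0, so e_K = 23.375 − 0.125e_O.
The reaction-function slope is −0.125, so an 8-unit rise in e_O moves e_K by −0.125 × 8 = −1. Kestrel's best response falls — the actions are strategic substitutes.

-1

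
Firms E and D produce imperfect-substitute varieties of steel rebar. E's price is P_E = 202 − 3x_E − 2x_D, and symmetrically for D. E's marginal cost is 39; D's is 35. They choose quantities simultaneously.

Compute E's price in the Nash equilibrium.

99.375

Firm E's profit: π = x_E(202 − 3x_E − 2x_D) − 39x_E.
∂π/∂x_E = 163 − 6x_E − 2x_D = 0 ⇒ x_E = 163/6 − (1/3)x_D.
Similarly x_D = 167/6 − (1/3)x_E.
Substituting the second reaction function into the first: x_E = 163/6 − (1/3)(167/6 − (1/3)x_E), which gives (8/9)x_E = 161/9 ⇒ x_E = 20.125.
Then x_D = 167/6 − (1/3)·20.125 = 21.125.
P_E = 202 − 3·20.125 − 2·21.125 = 99.375.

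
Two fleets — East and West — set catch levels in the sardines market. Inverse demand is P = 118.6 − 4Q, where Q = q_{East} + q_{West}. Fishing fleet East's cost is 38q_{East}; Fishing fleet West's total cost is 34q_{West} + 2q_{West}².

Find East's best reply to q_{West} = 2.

9.075

Fishing fleet East's profit: π = q_{East}(118.6 − 4(q_{East} + q_{West})) − 38q_{East}.
∂π/∂q_{East} = 80.6 − 8q_{East} − 4q_{West} = 0, so q_{East} = 10.075 − 0.5q_{West}.
At q_{West} = 2: q_{East} = 10.075 − 0.5·2 = 9.075.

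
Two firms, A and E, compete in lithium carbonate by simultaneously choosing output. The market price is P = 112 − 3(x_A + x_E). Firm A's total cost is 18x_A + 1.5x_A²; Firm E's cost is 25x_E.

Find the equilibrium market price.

Firm A's profit: π = x_A(112 − 3(x_A + x_E)) − 18x_A − 1.5x_A².
∂π/∂x_A = 94 − 9x_A − 3x_E = 0, so x_A = 94/9 − (1/3)x_E.
For E: ∂π/∂x_E = 87 − 6x_E − 3x_A = 0 ⇒ x_E = 14.5 − 0.5x_A.
Substituting the second reaction function into the first: x_A = 94/9 − (1/3)(14.5 − 0.5x_A), which gives (5/6)x_A = 101/18 ⇒ x_A = 101/15.
Then x_E = 14.5 − 0.5·(101/15) = 167/15.
Equilibrium price: P = 112 − 3·(268/15) = 58.4.

58.4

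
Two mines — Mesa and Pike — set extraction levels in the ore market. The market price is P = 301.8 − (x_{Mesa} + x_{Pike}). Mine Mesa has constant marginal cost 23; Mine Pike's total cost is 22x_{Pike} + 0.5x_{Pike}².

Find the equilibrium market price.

Mine Mesa's profit: π = x_{Mesa}(301.8 − (x_{Mesa} + x_{Pike})) − 23x_{Mesa}.
∂π/∂x_{Mesa} = 278.8 − 2x_{Mesa} − x_{Pike} = 0, so x_{Mesa} = 139.4 − 0.5x_{Pike}.
For Pike: ∂π/∂x_{Pike} = 279.8 − 3x_{Pike} − x_{Mesa} = 0 ⇒ x_{Pike} = 1399/15 − (1/3)x_{Mesa}.
Solving the two reaction functions simultaneously: (1 − (−0.5)(−1/3))x_{Mesa} = 139.4 − 0.5·(1399/15), so (5/6)x_{Mesa} = 2783/30 and x_{Mesa} = 111.32.
Then x_{Pike} = 1399/15 − (1/3)·111.32 = 56.16.
Equilibrium price: P = 301.8 − 167.48 = 134.32.

134.32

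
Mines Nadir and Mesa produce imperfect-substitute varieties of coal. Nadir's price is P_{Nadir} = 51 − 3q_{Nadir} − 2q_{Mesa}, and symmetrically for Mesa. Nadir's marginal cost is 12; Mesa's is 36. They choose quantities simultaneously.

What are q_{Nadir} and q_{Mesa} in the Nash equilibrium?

6.375, 0.375

Mine Nadir's profit: π = q_{Nadir}(51 − 3q_{Nadir} − 2q_{Mesa}) − 12q_{Nadir}.
∂π/∂q_{Nadir} = 39 − 6q_{Nadir} − 2q_{Mesa} = 0 ⇒ q_{Nadir} = 6.5 − (1/3)q_{Mesa}.
Similarly q_{Mesa} = 2.5 − (1/3)q_{Nadir}.
Solving the two reaction functions simultaneously: (1 − (−1/3)(−1/3))q_{Nadir} = 6.5 − (1/3)·2.5, so (8/9)q_{Nadir} = 17/3 and q_{Nadir} = 6.375.
Then q_{Mesa} = 2.5 − (1/3)·6.375 = 0.375.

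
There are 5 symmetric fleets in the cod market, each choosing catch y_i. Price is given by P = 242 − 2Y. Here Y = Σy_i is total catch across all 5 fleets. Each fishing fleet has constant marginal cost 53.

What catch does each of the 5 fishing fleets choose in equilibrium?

A representative fishing fleet's profit is π_i = y_i(242 − 2Y) − 53y_i, with Y = y_i + Σ_{j≠i} y_j.
First-order condition: 189 − 4y_i − 2Σ_{j≠i} y_j = 0.
Imposing symmetry (y_j = y for all j) turns Σ_{j≠i} y_j into 4y, so 189 = 12y and y = 15.75.

15.75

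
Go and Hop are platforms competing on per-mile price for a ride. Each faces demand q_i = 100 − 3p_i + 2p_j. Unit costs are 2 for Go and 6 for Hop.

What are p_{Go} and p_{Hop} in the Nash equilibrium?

Go's profit: π = (p_{Go} − 2)(100 − 3p_{Go} + 2p_{Hop}).
∂π/∂p_{Go} = 106 − 6p_{Go} + 2p_{Hop} = 0 ⇒ p_{Go} = 53/3 + (1/3)p_{Hop}.
Similarly p_{Hop} = 59/3 + (1/3)p_{Go}.
Substituting the second reaction function into the first: p_{Go} = 53/3 + (1/3)(59/3 + (1/3)p_{Go}), which gives (8/9)p_{Go} = 218/9 ⇒ p_{Go} = 27.25.
Then p_{Hop} = 59/3 + (1/3)·27.25 = 28.75.

27.25, 28.75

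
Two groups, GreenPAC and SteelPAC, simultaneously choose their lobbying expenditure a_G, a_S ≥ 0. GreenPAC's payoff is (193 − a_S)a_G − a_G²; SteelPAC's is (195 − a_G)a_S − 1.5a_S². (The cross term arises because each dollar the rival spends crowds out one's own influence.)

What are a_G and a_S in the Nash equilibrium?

Expanding GreenPAC's payoff: 193a_G − a_Sa_G − a_G².
∂π/∂a_G = 193 − a_S − 2a_G = 0, so a_G = 96.5 − 0.5a_S.
Likewise for SteelPAC: a_S = 65 − (1/3)a_G.
Plugging a_S into GreenPAC's best response: a_G = 96.5 − 0.5(65 − (1/3)a_G) ⇒ (5/6)a_G = 64, so a_G = 76.8.
Then a_S = 65 − (1/3)·76.8 = 39.4.

76.8, 39.4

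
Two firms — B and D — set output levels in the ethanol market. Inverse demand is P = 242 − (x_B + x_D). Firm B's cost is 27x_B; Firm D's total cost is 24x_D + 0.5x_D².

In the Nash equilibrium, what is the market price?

Firm B's profit: π = x_B(242 − (x_B + x_D)) − 27x_B.
∂π/∂x_B = 215 − 2x_B − x_D = 0, so x_B = 107.5 − 0.5x_D.
For D: ∂π/∂x_D = 218 − 3x_D − x_B = 0 ⇒ x_D = 218/3 − (1/3)x_B.
Substituting the second reaction function into the first: x_B = 107.5 − 0.5(218/3 − (1/3)x_B), which gives (5/6)x_B = 427/6 ⇒ x_B = 85.4.
Then x_D = 218/3 − (1/3)·85.4 = 44.2.
Equilibrium price: P = 242 − 129.6 = 112.4.

112.4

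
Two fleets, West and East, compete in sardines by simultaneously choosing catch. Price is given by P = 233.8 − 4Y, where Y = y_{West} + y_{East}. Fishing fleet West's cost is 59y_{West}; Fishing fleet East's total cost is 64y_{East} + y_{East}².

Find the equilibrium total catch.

Fishing fleet West's profit: π = y_{West}(233.8 − 4(y_{West} + y_{East})) − 59y_{West}.
∂π/∂y_{West} = 174.8 − 8y_{West} − 4y_{East} = 0, so y_{West} = 21.85 − 0.5y_{East}.
For East: ∂π/∂y_{East} = 169.8 − 10y_{East} − 4y_{West} = 0 ⇒ y_{East} = 16.98 − 0.4y_{West}.
Substituting the second reaction function into the first: y_{West} = 21.85 − 0.5(16.98 − 0.4y_{West}), which gives 0.8y_{West} = 13.36 ⇒ y_{West} = 16.7.
Then y_{East} = 16.98 − 0.4·16.7 = 10.3.
Total catch: 16.7 + 10.3 = 27.

27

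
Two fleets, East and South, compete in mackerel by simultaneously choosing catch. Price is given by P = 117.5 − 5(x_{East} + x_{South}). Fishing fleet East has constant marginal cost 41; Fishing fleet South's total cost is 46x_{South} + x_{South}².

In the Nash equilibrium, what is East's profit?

174.05

Fishing fleet East's profit: π = x_{East}(117.5 − 5(x_{East} + x_{South})) − 41x_{East}.
∂π/∂x_{East} = 76.5 − 10x_{East} − 5x_{South} = 0, so x_{East} = 7.65 − 0.5x_{South}.
For South: ∂π/∂x_{South} = 71.5 − 12x_{South} − 5x_{East} = 0 ⇒ x_{South} = 143/24 − (5/12)x_{East}.
Plugging x_{South} into East's best response: x_{East} = 7.65 − 0.5(143/24 − (5/12)x_{East}) ⇒ (19/24)x_{East} = 1121/240, so x_{East} = 5.9.
Then x_{South} = 143/24 − (5/12)·5.9 = 3.5.
Price P = 117.5 − 5·9.4 = 70.5.
East's profit: (70.5 − 41)·5.9 = 174.05.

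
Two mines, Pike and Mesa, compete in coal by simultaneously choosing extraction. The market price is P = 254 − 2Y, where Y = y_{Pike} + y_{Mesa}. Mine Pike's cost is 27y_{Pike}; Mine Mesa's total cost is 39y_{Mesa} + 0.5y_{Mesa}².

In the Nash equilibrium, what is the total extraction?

Mine Pike's profit: π = y_{Pike}(254 − 2(y_{Pike} + y_{Mesa})) − 27y_{Pike}.
∂π/∂y_{Pike} = 227 − 4y_{Pike} − 2y_{Mesa} = 0, so y_{Pike} = 56.75 − 0.5y_{Mesa}.
For Mesa: ∂π/∂y_{Mesa} = 215 − 5y_{Mesa} − 2y_{Pike} = 0 ⇒ y_{Mesa} = 43 − 0.4y_{Pike}.
Plugging y_{Mesa} into Pike's best response: y_{Pike} = 56.75 − 0.5(43 − 0.4y_{Pike}) ⇒ 0.8y_{Pike} = 35.25, so y_{Pike} = 44.0625.
Then y_{Mesa} = 43 − 0.4·44.0625 = 25.375.
Total extraction: 44.0625 + 25.375 = 69.4375.

69.4375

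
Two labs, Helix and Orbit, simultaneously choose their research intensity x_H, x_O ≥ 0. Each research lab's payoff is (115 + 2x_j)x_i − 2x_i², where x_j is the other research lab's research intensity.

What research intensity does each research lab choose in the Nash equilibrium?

57.5

Helix's payoff is (115 + 2x_O)x_H − 2x_H².
∂π/∂x_H = 115 + 2x_O − 4x_H = 0, so x_H = 28.75 + 0.5x_O.
The game is symmetric, so in equilibrium x_O = x_H: the reaction function gives 0.5x_H = 28.75, hence x_H = 57.5.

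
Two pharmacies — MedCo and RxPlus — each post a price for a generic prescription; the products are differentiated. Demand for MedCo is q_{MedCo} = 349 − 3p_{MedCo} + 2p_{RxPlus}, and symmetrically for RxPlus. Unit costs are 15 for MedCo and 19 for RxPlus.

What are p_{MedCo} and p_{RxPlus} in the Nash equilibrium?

MedCo's profit: π = (p_{MedCo} − 15)(349 − 3p_{MedCo} + 2p_{RxPlus}).
∂π/∂p_{MedCo} = 394 − 6p_{MedCo} + 2p_{RxPlus} = 0 ⇒ p_{MedCo} = 197/3 + (1/3)p_{RxPlus}.
Similarly p_{RxPlus} = 203/3 + (1/3)p_{MedCo}.
Solving the two reaction functions simultaneously: (1 − (1/3)(1/3))p_{MedCo} = 197/3 + (1/3)·(203/3), so (8/9)p_{MedCo} = 794/9 and p_{MedCo} = 99.25.
Then p_{RxPlus} = 203/3 + (1/3)·99.25 = 100.75.

99.25, 100.75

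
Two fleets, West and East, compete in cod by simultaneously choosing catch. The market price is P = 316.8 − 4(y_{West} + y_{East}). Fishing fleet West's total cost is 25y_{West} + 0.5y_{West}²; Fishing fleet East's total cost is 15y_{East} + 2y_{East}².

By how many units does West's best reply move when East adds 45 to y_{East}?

Fishing fleet West's profit: π = y_{West}(316.8 − 4(y_{West} + y_{East})) − 25y_{West} − 0.5y_{West}².
∂π/∂y_{West} = 291.8 − 9y_{West} − 4y_{East} = 0, so y_{West} = 1459/45 − (4/9)y_{East}.
The reaction-function slope is −4/9, so a 45-unit rise in y_{East} moves y_{West} by −4/9 × 45 = −20. West's best response falls — the actions are strategic substitutes.

-20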